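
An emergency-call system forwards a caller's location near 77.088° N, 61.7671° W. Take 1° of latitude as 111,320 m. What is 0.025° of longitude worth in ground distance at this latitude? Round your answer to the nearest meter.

622 meters

One degree of longitude here spans 111320 × cos 77.088° = 111320 × 0.2235 ≈ 24874.9 m; 0.025° of that is 621.873 m.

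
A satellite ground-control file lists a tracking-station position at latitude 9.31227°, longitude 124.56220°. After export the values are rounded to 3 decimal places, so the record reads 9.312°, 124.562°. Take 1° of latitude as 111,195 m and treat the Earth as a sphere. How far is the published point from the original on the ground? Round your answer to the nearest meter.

37 meters

The latitude changed by +0.00027° and the longitude by +0.00020°.
North–south shift: 0.00027 × 111195 = 30.0227 m.
East–west at this latitude: 0.00020° × 111195 × cos 9.312° ≈ 0.00020 × 109730 = 21.9459 m.
Distance: √(30.0227² + 21.9459²) ≈ 37.1885 m.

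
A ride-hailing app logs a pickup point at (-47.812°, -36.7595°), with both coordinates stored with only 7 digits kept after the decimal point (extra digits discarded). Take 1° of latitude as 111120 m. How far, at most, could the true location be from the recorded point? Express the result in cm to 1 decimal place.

1.3 cm

Truncating at 7 decimal places can drop up to a full unit in the last place, so each coordinate may be off by as much as 1e-07°.
North–south component: 1e-07° × 111120 = 0.011112 m.
Longitude error → 1e-07 × 111120 × cos 47.812° = 1e-07 × 111120 × 0.6716 ≈ 0.00746243 m.
Combining orthogonally: (0.011112² + 0.00746243²)^½ ≈ 0.0133852 m.
That is 0.0133852 m = 1.3385 cm.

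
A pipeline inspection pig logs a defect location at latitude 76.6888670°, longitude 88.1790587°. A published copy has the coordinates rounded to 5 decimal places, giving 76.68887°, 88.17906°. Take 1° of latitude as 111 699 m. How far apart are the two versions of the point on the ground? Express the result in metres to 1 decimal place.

0.3 metres

The latitude changed by -0.0000030° and the longitude by -0.0000013°.
North–south shift: -0.0000030 × 111699 = -0.335097 m.
E–W at 76.6889°: -0.0000013° × 111699 × cos 76.6889° = -0.0000013 × 111699 × 0.2302 ≈ -0.0334327 m.
Combined displacement = (0.335097² + 0.0334327²)^½ ≈ 0.336761 m.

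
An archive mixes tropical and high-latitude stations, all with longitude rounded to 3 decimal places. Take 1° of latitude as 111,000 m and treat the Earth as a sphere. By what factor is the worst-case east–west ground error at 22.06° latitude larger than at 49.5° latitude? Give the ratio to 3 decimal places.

1.427

Rounding to 3 decimal places leaves the longitude within ±0.0005° of the true value.
At 22.06°: 0.0005° × 111000 × cos 22.06° = 0.0005 × 111000 × 0.9268 ≈ 51.437 m.
Error at 49.5° = 0.0005° × 111000 × cos 49.5° ≈ 55.5 × 0.6494 = 36.044 m.
Ratio: 51.437 / 36.044 = cos 22.06° / cos 49.5° ≈ 1.4270.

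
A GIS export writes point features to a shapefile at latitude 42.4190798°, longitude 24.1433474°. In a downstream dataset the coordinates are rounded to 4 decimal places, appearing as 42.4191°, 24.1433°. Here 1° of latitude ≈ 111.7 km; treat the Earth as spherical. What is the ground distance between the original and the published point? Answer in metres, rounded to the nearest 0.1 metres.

4.5 metres

Δlat = 42.4190798 − 42.4191 = -0.0000202°; Δlon = 24.1433474 − 24.1433 = +0.0000474°.
N–S: -0.0000202° × 111700 m/° = -2.25634 m.
E–W at 42.4191°: 0.0000474° × 111700 × cos 42.4191° = 0.0000474 × 111700 × 0.7382 ≈ 3.90862 m.
Hypotenuse of the two orthogonal shifts: √(2.25634² + 3.90862²) = 4.51313 m.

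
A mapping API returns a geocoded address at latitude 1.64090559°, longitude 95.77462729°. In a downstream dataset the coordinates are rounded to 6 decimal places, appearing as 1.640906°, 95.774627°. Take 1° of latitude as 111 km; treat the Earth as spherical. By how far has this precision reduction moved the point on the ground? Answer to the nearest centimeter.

6 centimeters

The latitude changed by -0.00000041° and the longitude by +0.00000029°.
N–S: -0.00000041° × 111000 m/° = -0.04551 m.
E–W at 1.64091°: 0.00000029° × 111000 × cos 1.64091° = 0.00000029 × 111000 × 0.9996 ≈ 0.0321768 m.
Distance: √(0.04551² + 0.0321768²) ≈ 0.055736 m.
That is 0.055736 m = 5.5736 cm.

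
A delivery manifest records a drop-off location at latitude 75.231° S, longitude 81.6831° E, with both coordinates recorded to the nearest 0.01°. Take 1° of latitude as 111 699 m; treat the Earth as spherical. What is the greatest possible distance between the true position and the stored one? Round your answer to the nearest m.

576 m

Rounding to 2 decimal places leaves each coordinate within ±0.005° of the true value.
N–S: 0.005° × 111699 m/° = 558.495 m.
Longitude error → 0.005 × 111699 × cos 75.231° = 0.005 × 111699 × 0.2549 ≈ 142.373 m.
Worst case both components are at the extreme and orthogonal: √(558.495² + 142.373²) ≈ 576.356 m.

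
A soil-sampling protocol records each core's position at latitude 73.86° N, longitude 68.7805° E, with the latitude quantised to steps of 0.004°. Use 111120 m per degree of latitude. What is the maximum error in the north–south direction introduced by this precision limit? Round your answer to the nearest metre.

With a 0.004° grid the true value lies within half a step, ±0.004°/2 = ±0.002°, of the stored one.
So the N–S error is at most 0.002 × 111120 = 222.24 m.

222 metres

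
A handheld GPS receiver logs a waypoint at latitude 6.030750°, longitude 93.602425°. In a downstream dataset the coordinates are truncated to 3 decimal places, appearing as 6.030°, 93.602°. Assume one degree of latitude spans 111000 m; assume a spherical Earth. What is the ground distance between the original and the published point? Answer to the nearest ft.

314 ft

Δlat = 6.030750 − 6.030 = +0.000750°; Δlon = 93.602425 − 93.602 = +0.000425°.
N–S: 0.000750° × 111000 m/° = 83.25 m.
East–west at this latitude: 0.000425° × 111000 × cos 6.03° ≈ 0.000425 × 110386 = 46.914 m.
Combined displacement = (83.25² + 46.914²)^½ ≈ 95.5588 m.
Converting: 95.5588 m × 3.2808 ft/m ≈ 313.51 ft.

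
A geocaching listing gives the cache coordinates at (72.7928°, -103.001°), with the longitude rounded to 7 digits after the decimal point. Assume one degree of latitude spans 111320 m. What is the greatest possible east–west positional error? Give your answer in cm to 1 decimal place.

0.2 cm

Rounding to 7 decimal places leaves the longitude within ±5e-08° of the true value.
At latitude 72.7928° a degree of longitude spans 111320 m × cos 72.7928° = 111320 × 0.2958 ≈ 32931.6 m.
East–west error: 5e-08° × 32931.6 m/° ≈ 0.00164658 m.
That is 0.00164658 m = 0.16466 cm.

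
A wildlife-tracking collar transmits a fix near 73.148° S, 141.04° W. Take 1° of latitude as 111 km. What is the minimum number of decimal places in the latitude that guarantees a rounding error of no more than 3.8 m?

5 decimal places

One degree of latitude covers 111000 m.
Rounding to N decimal places gives at most 0.5 × 10⁻ᴺ degrees of error, i.e. 0.5 × 10⁻ᴺ × 111000 m.
Need 0.5 × 111000 × 10⁻ᴺ ≤ 3.8 → 10⁻ᴺ ≤ 6.847e-05, so N ≥ 4.16.
N = 4 would give 5.55 m (too coarse); N = 5 gives 0.555 m ≤ 3.8 m.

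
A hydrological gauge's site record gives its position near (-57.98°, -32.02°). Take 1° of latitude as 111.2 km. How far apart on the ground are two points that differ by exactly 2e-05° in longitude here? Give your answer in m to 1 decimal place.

1.2 m

2e-05° of longitude at 57.98° is 2e-05 × 111200 × cos 57.98° ≈ 2e-05 × 58959.9 = 1.1792 m.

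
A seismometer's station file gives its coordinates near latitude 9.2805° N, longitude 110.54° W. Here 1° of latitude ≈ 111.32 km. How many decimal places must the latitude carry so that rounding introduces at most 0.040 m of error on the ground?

7 decimal places

One degree of latitude covers 111320 m.
Rounding to N decimal places gives at most 0.5 × 10⁻ᴺ degrees of error, i.e. 0.5 × 10⁻ᴺ × 111320 m.
Need 0.5 × 111320 × 10⁻ᴺ ≤ 0.040 → 10⁻ᴺ ≤ 7.186e-07, so N ≥ 6.14.
N = 6 would give 0.0557 m (too coarse); N = 7 gives 0.00557 m ≤ 0.040 m.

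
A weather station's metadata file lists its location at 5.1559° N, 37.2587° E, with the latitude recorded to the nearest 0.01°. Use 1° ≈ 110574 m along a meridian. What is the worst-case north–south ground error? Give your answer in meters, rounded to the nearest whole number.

553 meters

Rounding to 2 decimal places leaves the latitude within ±0.005° of the true value.
So the N–S error is at most 0.005 × 110574 = 552.87 m.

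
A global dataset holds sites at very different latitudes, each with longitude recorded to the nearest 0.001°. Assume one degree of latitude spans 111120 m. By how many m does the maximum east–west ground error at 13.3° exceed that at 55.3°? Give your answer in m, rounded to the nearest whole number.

22 m

Rounding to 3 decimal places leaves the longitude within ±0.0005° of the true value.
Error at 13.3° = 0.0005° × 111120 × cos 13.3° ≈ 55.56 × 0.9732 = 54.07 m.
Error at 55.3° = 0.0005° × 111120 × cos 55.3° ≈ 55.56 × 0.5693 = 31.629 m.
Difference: 54.07 − 31.629 = 22.441 m.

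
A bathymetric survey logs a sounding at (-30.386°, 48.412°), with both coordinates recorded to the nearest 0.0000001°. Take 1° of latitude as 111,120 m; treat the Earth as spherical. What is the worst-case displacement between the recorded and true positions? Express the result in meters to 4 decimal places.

0.0073 meters

Rounding to 7 decimal places leaves each coordinate within ±5e-08° of the true value.
North–south component: 5e-08° × 111120 = 0.005556 m.
E–W at 30.386°: 5e-08° × 111120 × cos 30.386° = 5e-08 × 111120 × 0.8626 ≈ 0.00479281 m.
Worst case both components are at the extreme and orthogonal: √(0.005556² + 0.00479281²) ≈ 0.00733759 m.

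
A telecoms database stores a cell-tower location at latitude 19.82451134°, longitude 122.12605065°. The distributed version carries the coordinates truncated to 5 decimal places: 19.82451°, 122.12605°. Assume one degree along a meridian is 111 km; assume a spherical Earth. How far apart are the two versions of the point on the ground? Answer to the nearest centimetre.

16 centimetres

Δlat = 19.82451134 − 19.82451 = +0.00000134°; Δlon = 122.12605065 − 122.12605 = +0.00000065°.
N–S: 0.00000134° × 111000 m/° = 0.14874 m.
E–W at 19.8245°: 0.00000065° × 111000 × cos 19.8245° = 0.00000065 × 111000 × 0.9407 ≈ 0.0678741 m.
Distance: √(0.14874² + 0.0678741²) ≈ 0.163495 m.
That is 0.163495 m = 16.349 cm.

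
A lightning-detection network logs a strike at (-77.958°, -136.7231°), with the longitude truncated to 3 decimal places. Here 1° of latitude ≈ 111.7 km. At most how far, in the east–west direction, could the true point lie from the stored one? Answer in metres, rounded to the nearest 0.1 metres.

23.3 metres

Truncating at 3 decimal places can drop up to a full unit in the last place, so the longitude may be off by as much as 0.001°.
One degree of longitude at 77.958° is 111700 × cos 77.958° ≈ 111700 × 0.2086 = 23303.8 m.
So at most 0.001° × 23303.8 ≈ 23.3038 m east–west.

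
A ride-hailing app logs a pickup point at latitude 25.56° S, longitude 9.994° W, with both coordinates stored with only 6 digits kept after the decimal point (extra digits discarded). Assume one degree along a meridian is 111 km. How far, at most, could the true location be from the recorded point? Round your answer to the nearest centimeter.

Truncating at 6 decimal places can drop up to a full unit in the last place, so each coordinate may be off by as much as 1e-06°.
North–south component: 1e-06° × 111000 = 0.111 m.
E–W at 25.56°: 1e-06° × 111000 × cos 25.56° = 1e-06 × 111000 × 0.9021 ≈ 0.100137 m.
The two errors are perpendicular, so the maximum displacement is √(0.111² + 0.100137²) ≈ 0.149494 m.
That is 0.149494 m = 14.949 cm.

15 centimeters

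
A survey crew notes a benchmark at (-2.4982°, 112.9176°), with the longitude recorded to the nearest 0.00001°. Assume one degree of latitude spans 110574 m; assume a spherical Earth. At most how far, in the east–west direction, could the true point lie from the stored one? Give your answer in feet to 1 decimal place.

1.8 feet

Rounding to 5 decimal places leaves the longitude within ±5e-06° of the true value.
One degree of longitude at 2.4982° is 110574 × cos 2.4982° ≈ 110574 × 0.9990 = 110469 m.
So at most 5e-06° × 110469 ≈ 0.552345 m east–west.
Converting: 0.552345 m × 3.2808 ft/m ≈ 1.8122 ft.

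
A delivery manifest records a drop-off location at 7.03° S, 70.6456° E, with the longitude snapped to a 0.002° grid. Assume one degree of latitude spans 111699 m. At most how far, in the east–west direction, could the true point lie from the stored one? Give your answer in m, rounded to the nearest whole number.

With a 0.002° grid the true value lies within half a step, ±0.002°/2 = ±0.001°, of the stored one.
One degree of longitude at 7.03° is 111699 × cos 7.03° ≈ 111699 × 0.9925 = 110859 m.
Maximum E–W displacement: 0.001 × 110859 = 110.859 m.

111 m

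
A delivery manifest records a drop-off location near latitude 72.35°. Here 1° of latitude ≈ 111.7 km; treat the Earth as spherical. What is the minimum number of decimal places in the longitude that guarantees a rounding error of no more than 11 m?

4 decimal places

At 72.35° one degree of longitude covers 111700 × cos 72.35° ≈ 111700 × 0.3032 ≈ 33867.6 m.
Rounding to N decimal places gives at most 0.5 × 10⁻ᴺ degrees of error, i.e. 0.5 × 10⁻ᴺ × 33867.6 m.
Need 0.5 × 33867.6 × 10⁻ᴺ ≤ 11 → 10⁻ᴺ ≤ 6.496e-04, so N ≥ 3.19.
N = 3 would give 16.9 m (too coarse); N = 4 gives 1.69 m ≤ 11 m.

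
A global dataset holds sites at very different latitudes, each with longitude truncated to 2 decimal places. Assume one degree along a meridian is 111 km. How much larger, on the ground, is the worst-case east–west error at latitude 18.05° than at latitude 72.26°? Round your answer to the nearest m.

717 m

Truncating at 2 decimal places can drop up to a full unit in the last place, so the longitude may be off by as much as 0.01°.
Error at 18.05° = 0.01° × 111000 × cos 18.05° ≈ 1110 × 0.9508 = 1055.4 m.
Error at 72.26° = 0.01° × 111000 × cos 72.26° ≈ 1110 × 0.3047 = 338.21 m.
So the lower-latitude error exceeds the higher by 1055.4 − 338.21 = 717.16 m.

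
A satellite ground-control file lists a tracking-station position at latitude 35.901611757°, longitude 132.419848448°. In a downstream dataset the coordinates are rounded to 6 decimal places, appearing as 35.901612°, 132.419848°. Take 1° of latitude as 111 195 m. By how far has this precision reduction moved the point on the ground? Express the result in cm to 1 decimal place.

Δlat = 35.901611757 − 35.901612 = -0.000000243°; Δlon = 132.419848448 − 132.419848 = +0.000000448°.
N–S: -0.000000243° × 111195 m/° = -0.0270204 m.
East–west at this latitude: 0.000000448° × 111195 × cos 35.9016° ≈ 0.000000448 × 90070.7 = 0.0403517 m.
Combined displacement = (0.0270204² + 0.0403517²)^½ ≈ 0.048563 m.
That is 0.048563 m = 4.8563 cm.

4.9 cm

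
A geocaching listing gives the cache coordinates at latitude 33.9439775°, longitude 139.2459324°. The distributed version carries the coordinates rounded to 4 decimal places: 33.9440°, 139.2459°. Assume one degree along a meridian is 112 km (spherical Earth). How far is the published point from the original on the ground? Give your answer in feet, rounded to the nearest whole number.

Δlat = 33.9439775 − 33.9440 = -0.0000225°; Δlon = 139.2459324 − 139.2459 = +0.0000324°.
N–S: -0.0000225° × 112000 m/° = -2.52 m.
E–W at 33.944°: 0.0000324° × 112000 × cos 33.944° = 0.0000324 × 112000 × 0.8296 ≈ 3.01039 m.
Combined displacement = (2.52² + 3.01039²)^½ ≈ 3.92592 m.
Converting: 3.92592 m × 3.2808 ft/m ≈ 12.88 ft.

13 feet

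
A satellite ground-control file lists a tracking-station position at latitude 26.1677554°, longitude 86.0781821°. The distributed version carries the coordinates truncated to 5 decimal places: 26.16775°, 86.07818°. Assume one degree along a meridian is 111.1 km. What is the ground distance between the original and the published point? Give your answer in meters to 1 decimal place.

0.6 meters

The latitude changed by +0.0000054° and the longitude by +0.0000021°.
North–south shift: 0.0000054 × 111100 = 0.59994 m.
East–west at this latitude: 0.0000021° × 111100 × cos 26.1678° ≈ 0.0000021 × 99713 = 0.209397 m.
Distance: √(0.59994² + 0.209397²) ≈ 0.635433 m.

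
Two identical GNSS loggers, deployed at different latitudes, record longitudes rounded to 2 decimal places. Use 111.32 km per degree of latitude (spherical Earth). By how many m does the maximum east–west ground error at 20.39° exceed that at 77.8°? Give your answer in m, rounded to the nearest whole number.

404 m

Rounding to 2 decimal places leaves the longitude within ±0.005° of the true value.
Error at 20.39° = 0.005° × 111320 × cos 20.39° ≈ 556.6 × 0.9373 = 521.73 m.
At 77.8°: 0.005° × 111320 × cos 77.8° = 0.005 × 111320 × 0.2113 ≈ 117.62 m.
So the lower-latitude error exceeds the higher by 521.73 − 117.62 = 404.1 m.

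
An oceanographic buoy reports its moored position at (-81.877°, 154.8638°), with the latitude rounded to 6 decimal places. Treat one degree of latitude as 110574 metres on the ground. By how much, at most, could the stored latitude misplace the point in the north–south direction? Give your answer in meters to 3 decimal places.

Rounding to 6 decimal places leaves the latitude within ±5e-07° of the true value.
So the N–S error is at most 5e-07 × 110574 = 0.055287 m.

0.055 meters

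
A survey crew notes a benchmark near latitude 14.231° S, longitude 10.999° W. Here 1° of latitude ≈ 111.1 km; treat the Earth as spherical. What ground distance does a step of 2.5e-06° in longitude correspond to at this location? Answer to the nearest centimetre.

27 centimetres

2.5e-06° of longitude at 14.231° is 2.5e-06 × 111100 × cos 14.231° ≈ 2.5e-06 × 107691 = 0.269227 m.
That is 0.269227 m = 26.923 cm.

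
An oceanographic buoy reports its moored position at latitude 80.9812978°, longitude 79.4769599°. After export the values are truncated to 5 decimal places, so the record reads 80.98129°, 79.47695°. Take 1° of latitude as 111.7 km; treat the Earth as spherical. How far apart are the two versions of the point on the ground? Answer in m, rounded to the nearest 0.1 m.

The latitude changed by +0.0000078° and the longitude by +0.0000099°.
N–S: 0.0000078° × 111700 m/° = 0.87126 m.
East–west at this latitude: 0.0000099° × 111700 × cos 80.9813° ≈ 0.0000099 × 17509.8 = 0.173347 m.
Combined displacement = (0.87126² + 0.173347²)^½ ≈ 0.888337 m.

0.9 m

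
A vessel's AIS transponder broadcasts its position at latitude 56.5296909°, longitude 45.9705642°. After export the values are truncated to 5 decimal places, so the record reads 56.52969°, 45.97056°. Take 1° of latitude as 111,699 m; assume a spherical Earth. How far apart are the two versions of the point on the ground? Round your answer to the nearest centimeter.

28 centimeters

Δlat = 56.5296909 − 56.52969 = +0.0000009°; Δlon = 45.9705642 − 45.97056 = +0.0000042°.
North–south shift: 0.0000009 × 111699 = 0.100529 m.
E–W at 56.5297°: 0.0000042° × 111699 × cos 56.5297° = 0.0000042 × 111699 × 0.5515 ≈ 0.258731 m.
Combined displacement = (0.100529² + 0.258731²)^½ ≈ 0.277575 m.
That is 0.277575 m = 27.757 cm.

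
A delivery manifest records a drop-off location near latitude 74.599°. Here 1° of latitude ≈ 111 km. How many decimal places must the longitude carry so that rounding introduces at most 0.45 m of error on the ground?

At 74.599° one degree of longitude covers 111000 × cos 74.599° ≈ 111000 × 0.2656 ≈ 29478.6 m.
N decimal places → at most half a unit in the last place, 0.5 × 10⁻ᴺ° = 29478.6/2 × 10⁻ᴺ m.
Setting 14739.3 × 10⁻ᴺ ≤ 0.45 gives 10ᴺ ≥ 3.275e+04, i.e. N ≥ 4.52.
N = 4 would give 1.47 m (too coarse); N = 5 gives 0.147 m ≤ 0.45 m.

5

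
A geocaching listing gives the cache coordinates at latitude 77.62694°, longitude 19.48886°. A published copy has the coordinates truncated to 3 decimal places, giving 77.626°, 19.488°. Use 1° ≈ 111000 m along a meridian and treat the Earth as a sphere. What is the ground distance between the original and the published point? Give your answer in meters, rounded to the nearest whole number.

Δlat = 77.62694 − 77.626 = +0.00094°; Δlon = 19.48886 − 19.488 = +0.00086°.
North–south shift: 0.00094 × 111000 = 104.34 m.
E–W at 77.626°: 0.00086° × 111000 × cos 77.626° = 0.00086 × 111000 × 0.2143 ≈ 20.4563 m.
Distance: √(104.34² + 20.4563²) ≈ 106.326 m.

106 meters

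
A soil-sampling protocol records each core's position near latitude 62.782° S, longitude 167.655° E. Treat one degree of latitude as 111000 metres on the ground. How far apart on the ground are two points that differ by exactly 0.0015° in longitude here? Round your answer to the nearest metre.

76 metres

0.0015° of longitude at 62.782° is 0.0015 × 111000 × cos 62.782° ≈ 0.0015 × 50768.9 = 76.1533 m.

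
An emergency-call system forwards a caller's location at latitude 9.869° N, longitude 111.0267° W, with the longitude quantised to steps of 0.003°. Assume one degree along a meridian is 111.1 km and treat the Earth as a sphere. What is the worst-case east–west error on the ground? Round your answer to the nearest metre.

164 metres

With a 0.003° grid the true value lies within half a step, ±0.003°/2 = ±0.0015°, of the stored one.
One degree of longitude at 9.869° is 111100 × cos 9.869° ≈ 111100 × 0.9852 = 109456 m.
Maximum E–W displacement: 0.0015 × 109456 = 164.184 m.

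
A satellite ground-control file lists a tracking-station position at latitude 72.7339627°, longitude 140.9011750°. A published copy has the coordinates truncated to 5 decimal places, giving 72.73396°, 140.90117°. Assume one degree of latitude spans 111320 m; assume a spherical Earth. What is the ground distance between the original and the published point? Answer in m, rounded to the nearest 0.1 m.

0.3 m

Δlat = 72.7339627 − 72.73396 = +0.0000027°; Δlon = 140.9011750 − 140.90117 = +0.0000050°.
North–south shift: 0.0000027 × 111320 = 0.300564 m.
E–W at 72.734°: 0.0000050° × 111320 × cos 72.734° = 0.0000050 × 111320 × 0.2968 ≈ 0.165204 m.
Hypotenuse of the two orthogonal shifts: √(0.300564² + 0.165204²) = 0.342974 m.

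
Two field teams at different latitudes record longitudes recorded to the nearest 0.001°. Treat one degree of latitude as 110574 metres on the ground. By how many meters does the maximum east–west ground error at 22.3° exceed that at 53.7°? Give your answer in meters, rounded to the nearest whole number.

18 meters

Rounding to 3 decimal places leaves the longitude within ±0.0005° of the true value.
At 22.3°: 0.0005° × 110574 × cos 22.3° = 0.0005 × 110574 × 0.9252 ≈ 51.152 m.
Error at 53.7° = 0.0005° × 110574 × cos 53.7° ≈ 55.287 × 0.5920 = 32.731 m.
Difference: 51.152 − 32.731 = 18.421 m.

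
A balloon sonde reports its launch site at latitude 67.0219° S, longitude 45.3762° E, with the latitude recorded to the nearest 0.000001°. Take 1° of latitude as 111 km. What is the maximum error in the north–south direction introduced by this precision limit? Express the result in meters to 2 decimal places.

Rounding to 6 decimal places leaves the latitude within ±5e-07° of the true value.
Along the meridian that is 5e-07° × 111000 m/° = 0.0555 m.

0.06 meters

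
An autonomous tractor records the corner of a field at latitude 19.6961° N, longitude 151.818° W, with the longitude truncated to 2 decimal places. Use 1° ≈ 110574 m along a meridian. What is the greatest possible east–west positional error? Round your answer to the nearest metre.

1041 metres

Truncating at 2 decimal places can drop up to a full unit in the last place, so the longitude may be off by as much as 0.01°.
Parallels shrink by cos φ, so at 19.6961° a degree of longitude is 110574 × 0.9415 ≈ 104105 m.
Maximum E–W displacement: 0.01 × 104105 = 1041.05 m.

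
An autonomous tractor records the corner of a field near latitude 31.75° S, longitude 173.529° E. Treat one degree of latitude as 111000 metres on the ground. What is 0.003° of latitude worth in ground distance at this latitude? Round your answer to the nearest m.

333 m

0.003° × 111000 m/° = 333 m.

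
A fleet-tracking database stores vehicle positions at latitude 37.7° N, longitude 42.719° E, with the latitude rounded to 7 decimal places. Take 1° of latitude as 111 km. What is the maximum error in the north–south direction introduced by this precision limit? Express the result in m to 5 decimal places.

Rounding to 7 decimal places leaves the latitude within ±5e-08° of the true value.
Along the meridian that is 5e-08° × 111000 m/° = 0.00555 m.

0.00555 m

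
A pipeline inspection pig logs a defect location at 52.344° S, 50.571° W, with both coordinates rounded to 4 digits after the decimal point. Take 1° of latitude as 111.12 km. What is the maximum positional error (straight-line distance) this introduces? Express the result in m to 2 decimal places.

Rounding to 4 decimal places leaves each coordinate within ±5e-05° of the true value.
Latitude error → 5e-05 × 111120 = 5.556 m along the meridian.
E–W at 52.344°: 5e-05° × 111120 × cos 52.344° = 5e-05 × 111120 × 0.6109 ≈ 3.39427 m.
The two errors are perpendicular, so the maximum displacement is √(5.556² + 3.39427²) ≈ 6.51077 m.

6.51 m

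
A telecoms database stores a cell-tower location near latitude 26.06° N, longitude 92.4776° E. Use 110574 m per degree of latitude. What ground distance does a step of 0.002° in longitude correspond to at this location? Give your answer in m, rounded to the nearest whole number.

199 m

At 26.06° a degree of longitude is 110574 × cos 26.06° ≈ 99332.4 m, so 0.002° corresponds to 198.665 m.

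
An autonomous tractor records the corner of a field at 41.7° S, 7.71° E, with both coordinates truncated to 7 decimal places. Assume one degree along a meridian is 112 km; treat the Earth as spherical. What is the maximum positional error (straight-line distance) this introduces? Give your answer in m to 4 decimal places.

Truncating at 7 decimal places can drop up to a full unit in the last place, so each coordinate may be off by as much as 1e-07°.
N–S: 1e-07° × 112000 m/° = 0.0112 m.
Longitude error → 1e-07 × 112000 × cos 41.7° = 1e-07 × 112000 × 0.7466 ≈ 0.00836235 m.
The two errors are perpendicular, so the maximum displacement is √(0.0112² + 0.00836235²) ≈ 0.0139774 m.

0.0140 m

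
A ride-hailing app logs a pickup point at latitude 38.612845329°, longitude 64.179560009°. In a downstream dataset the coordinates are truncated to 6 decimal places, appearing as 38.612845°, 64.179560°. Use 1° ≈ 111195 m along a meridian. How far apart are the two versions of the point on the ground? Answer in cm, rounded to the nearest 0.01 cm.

3.66 cm

The latitude changed by +0.000000329° and the longitude by +0.000000009°.
North–south shift: 0.000000329 × 111195 = 0.0365832 m.
East–west at this latitude: 0.000000009° × 111195 × cos 38.6128° ≈ 0.000000009 × 86885.6 = 0.000781971 m.
Hypotenuse of the two orthogonal shifts: √(0.0365832² + 0.000781971²) = 0.0365915 m.
That is 0.0365915 m = 3.6592 cm.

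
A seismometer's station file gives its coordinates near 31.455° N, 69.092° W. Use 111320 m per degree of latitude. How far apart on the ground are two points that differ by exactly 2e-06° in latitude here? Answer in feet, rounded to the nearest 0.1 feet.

Along a meridian 2e-06° is 2e-06 × 111320 = 0.22264 m.
Converting: 0.22264 m × 3.2808 ft/m ≈ 0.73045 ft.

0.7 feet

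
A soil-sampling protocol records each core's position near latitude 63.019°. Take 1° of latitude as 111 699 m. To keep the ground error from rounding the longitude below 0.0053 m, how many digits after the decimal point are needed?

At 63.019° one degree of longitude covers 111699 × cos 63.019° ≈ 111699 × 0.4537 ≈ 50677.3 m.
Rounding to N decimal places gives at most 0.5 × 10⁻ᴺ degrees of error, i.e. 0.5 × 10⁻ᴺ × 50677.3 m.
Need 0.5 × 50677.3 × 10⁻ᴺ ≤ 0.0053 → 10⁻ᴺ ≤ 2.092e-07, so N ≥ 6.68.
N = 6 would give 0.0253 m (too coarse); N = 7 gives 0.00253 m ≤ 0.0053 m.

7 decimal places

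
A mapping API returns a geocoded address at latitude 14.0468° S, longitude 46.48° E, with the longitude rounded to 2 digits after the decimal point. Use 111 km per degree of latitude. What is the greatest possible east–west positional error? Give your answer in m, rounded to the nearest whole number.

Rounding to 2 decimal places leaves the longitude within ±0.005° of the true value.
At latitude 14.0468° a degree of longitude spans 111000 m × cos 14.0468° = 111000 × 0.9701 ≈ 107681 m.
So at most 0.005° × 107681 ≈ 538.404 m east–west.

538 m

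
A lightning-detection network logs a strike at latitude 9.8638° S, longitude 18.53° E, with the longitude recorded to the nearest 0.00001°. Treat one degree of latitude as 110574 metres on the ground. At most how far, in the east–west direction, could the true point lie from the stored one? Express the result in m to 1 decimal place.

0.5 m

Rounding to 5 decimal places leaves the longitude within ±5e-06° of the true value.
At latitude 9.8638° a degree of longitude spans 110574 m × cos 9.8638° = 110574 × 0.9852 ≈ 108939 m.
East–west error: 5e-06° × 108939 m/° ≈ 0.544697 m.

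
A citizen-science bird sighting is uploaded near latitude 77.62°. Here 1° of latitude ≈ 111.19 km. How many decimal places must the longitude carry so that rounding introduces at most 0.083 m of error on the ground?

6

At 77.62° one degree of longitude covers 111190 × cos 77.62° ≈ 111190 × 0.2144 ≈ 23838.5 m.
N decimal places → at most half a unit in the last place, 0.5 × 10⁻ᴺ° = 23838.5/2 × 10⁻ᴺ m.
Need 0.5 × 23838.5 × 10⁻ᴺ ≤ 0.083 → 10⁻ᴺ ≤ 6.964e-06, so N ≥ 5.16.
So 6 decimal places suffice (0.0119 m); 5 would allow up to 0.119 m.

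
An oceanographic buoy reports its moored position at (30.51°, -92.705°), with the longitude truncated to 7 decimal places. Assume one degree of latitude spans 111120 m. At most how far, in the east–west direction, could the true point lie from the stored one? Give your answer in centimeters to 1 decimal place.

1.0 centimeters

Truncating at 7 decimal places can drop up to a full unit in the last place, so the longitude may be off by as much as 1e-07°.
Parallels shrink by cos φ, so at 30.51° a degree of longitude is 111120 × 0.8615 ≈ 95734.4 m.
So at most 1e-07° × 95734.4 ≈ 0.00957344 m east–west.
That is 0.00957344 m = 0.95734 cm.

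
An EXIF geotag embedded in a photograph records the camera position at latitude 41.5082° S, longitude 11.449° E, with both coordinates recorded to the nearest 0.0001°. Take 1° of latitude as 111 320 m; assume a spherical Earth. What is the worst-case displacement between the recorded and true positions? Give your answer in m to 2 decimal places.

6.95 m

Rounding to 4 decimal places leaves each coordinate within ±5e-05° of the true value.
N–S: 5e-05° × 111320 m/° = 5.566 m.
Longitude error → 5e-05 × 111320 × cos 41.5082° = 5e-05 × 111320 × 0.7489 ≈ 4.16816 m.
Worst case both components are at the extreme and orthogonal: √(5.566² + 4.16816²) ≈ 6.9537 m.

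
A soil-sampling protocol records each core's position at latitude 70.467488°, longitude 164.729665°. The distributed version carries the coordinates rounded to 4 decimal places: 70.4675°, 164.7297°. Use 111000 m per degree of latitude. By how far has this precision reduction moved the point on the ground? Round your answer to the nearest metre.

2 metres

Δlat = 70.467488 − 70.4675 = -0.000012°; Δlon = 164.729665 − 164.7297 = -0.000035°.
N–S: -0.000012° × 111000 m/° = -1.332 m.
East–west at this latitude: -0.000035° × 111000 × cos 70.4675° ≈ -0.000035 × 37111.9 = -1.29892 m.
Hypotenuse of the two orthogonal shifts: √(1.332² + 1.29892²) = 1.86049 m.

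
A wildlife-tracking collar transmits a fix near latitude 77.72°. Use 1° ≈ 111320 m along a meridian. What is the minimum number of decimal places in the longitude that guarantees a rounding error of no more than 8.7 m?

4 decimal places

At 77.72° one degree of longitude covers 111320 × cos 77.72° ≈ 111320 × 0.2127 ≈ 23676.6 m.
Rounding to N decimal places gives at most 0.5 × 10⁻ᴺ degrees of error, i.e. 0.5 × 10⁻ᴺ × 23676.6 m.
Setting 11838.3 × 10⁻ᴺ ≤ 8.7 gives 10ᴺ ≥ 1361, i.e. N ≥ 3.13.
N = 3 would give 11.8 m (too coarse); N = 4 gives 1.18 m ≤ 8.7 m.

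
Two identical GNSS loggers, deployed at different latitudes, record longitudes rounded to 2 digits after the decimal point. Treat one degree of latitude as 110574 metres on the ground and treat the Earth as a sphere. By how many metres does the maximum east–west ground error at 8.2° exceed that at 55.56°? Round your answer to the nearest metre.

235 metres

Rounding to 2 decimal places leaves the longitude within ±0.005° of the true value.
At 8.2°: 0.005° × 110574 × cos 8.2° = 0.005 × 110574 × 0.9898 ≈ 547.22 m.
At 55.56°: 0.005° × 110574 × cos 55.56° = 0.005 × 110574 × 0.5655 ≈ 312.67 m.
So the lower-latitude error exceeds the higher by 547.22 − 312.67 = 234.55 m.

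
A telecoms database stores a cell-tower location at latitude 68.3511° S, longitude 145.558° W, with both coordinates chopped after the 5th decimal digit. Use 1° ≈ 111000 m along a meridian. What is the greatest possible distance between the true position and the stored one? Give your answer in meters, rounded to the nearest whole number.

1 meters

Truncating at 5 decimal places can drop up to a full unit in the last place, so each coordinate may be off by as much as 1e-05°.
Latitude error → 1e-05 × 111000 = 1.11 m along the meridian.
East–west component at 68.3511°: 1e-05° × 111000 × cos 68.3511° ≈ 1e-05 × 40949.9 ≈ 0.409499 m.
Worst case both components are at the extreme and orthogonal: √(1.11² + 0.409499²) ≈ 1.18313 m.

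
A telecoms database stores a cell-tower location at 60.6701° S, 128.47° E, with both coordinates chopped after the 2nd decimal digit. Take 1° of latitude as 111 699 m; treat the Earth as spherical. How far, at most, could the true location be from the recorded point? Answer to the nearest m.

Truncating at 2 decimal places can drop up to a full unit in the last place, so each coordinate may be off by as much as 0.01°.
North–south component: 0.01° × 111699 = 1116.99 m.
E–W at 60.6701°: 0.01° × 111699 × cos 60.6701° = 0.01 × 111699 × 0.4898 ≈ 547.144 m.
Combining orthogonally: (1116.99² + 547.144²)^½ ≈ 1243.8 m.

1244 m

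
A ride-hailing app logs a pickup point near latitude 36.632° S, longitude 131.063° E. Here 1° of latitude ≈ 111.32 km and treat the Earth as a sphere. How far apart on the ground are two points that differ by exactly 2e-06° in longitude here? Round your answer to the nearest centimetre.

2e-06° of longitude at 36.632° is 2e-06 × 111320 × cos 36.632° ≈ 2e-06 × 89332.6 = 0.178665 m.
That is 0.178665 m = 17.867 cm.

18 centimetres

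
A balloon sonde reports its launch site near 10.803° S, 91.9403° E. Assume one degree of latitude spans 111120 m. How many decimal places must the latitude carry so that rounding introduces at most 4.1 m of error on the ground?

One degree of latitude covers 111120 m.
N decimal places → at most half a unit in the last place, 0.5 × 10⁻ᴺ° = 111120/2 × 10⁻ᴺ m.
Setting 55560 × 10⁻ᴺ ≤ 4.1 gives 10ᴺ ≥ 1.355e+04, i.e. N ≥ 4.13.
At 4 places the error can reach 5.56 m, but 5 places keeps it to 0.556 m.

5 decimal places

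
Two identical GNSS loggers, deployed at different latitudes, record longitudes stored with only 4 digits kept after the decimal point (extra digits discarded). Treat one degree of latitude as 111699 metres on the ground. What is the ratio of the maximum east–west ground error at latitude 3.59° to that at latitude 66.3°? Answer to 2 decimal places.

Truncating at 4 decimal places can drop up to a full unit in the last place, so the longitude may be off by as much as 0.0001°.
Error at 3.59° = 0.0001° × 111699 × cos 3.59° ≈ 11.17 × 0.9980 = 11.148 m.
Error at 66.3° = 0.0001° × 111699 × cos 66.3° ≈ 11.17 × 0.4019 = 4.4897 m.
Ratio: 11.148 / 4.4897 = cos 3.59° / cos 66.3° ≈ 2.4830.

2.48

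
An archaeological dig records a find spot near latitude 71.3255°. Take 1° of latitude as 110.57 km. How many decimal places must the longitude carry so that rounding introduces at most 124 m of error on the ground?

At 71.3255° one degree of longitude covers 110570 × cos 71.3255° ≈ 110570 × 0.3202 ≈ 35403.6 m.
With N decimal places the half-ulp bound is 0.5·10⁻ᴺ°, or 0.5·10⁻ᴺ × 35403.6 m on the ground.
Need 0.5 × 35403.6 × 10⁻ᴺ ≤ 124 → 10⁻ᴺ ≤ 7.005e-03, so N ≥ 2.15.
At 2 places the error can reach 177 m, but 3 places keeps it to 17.7 m.

3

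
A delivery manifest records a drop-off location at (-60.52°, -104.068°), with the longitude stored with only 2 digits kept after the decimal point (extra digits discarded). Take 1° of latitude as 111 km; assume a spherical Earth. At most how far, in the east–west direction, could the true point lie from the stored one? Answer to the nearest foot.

Truncating at 2 decimal places can drop up to a full unit in the last place, so the longitude may be off by as much as 0.01°.
One degree of longitude at 60.52° is 111000 × cos 60.52° ≈ 111000 × 0.4921 = 54625.3 m.
East–west error: 0.01° × 54625.3 m/° ≈ 546.253 m.
In feet: 546.253 m ÷ 0.3048 ≈ 1792.2 ft.

1792 feet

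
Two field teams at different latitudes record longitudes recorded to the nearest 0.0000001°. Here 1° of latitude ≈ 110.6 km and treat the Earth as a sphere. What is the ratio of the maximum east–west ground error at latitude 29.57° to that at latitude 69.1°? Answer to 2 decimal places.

2.44

Rounding to 7 decimal places leaves the longitude within ±5e-08° of the true value.
Error at 29.57° = 5e-08° × 110600 × cos 29.57° ≈ 0.00553 × 0.8698 = 0.0048097 m.
Error at 69.1° = 5e-08° × 110600 × cos 69.1° ≈ 0.00553 × 0.3567 = 0.0019728 m.
The ratio reduces to cos 29.57° / cos 69.1° = 0.8698/0.3567 ≈ 2.4381.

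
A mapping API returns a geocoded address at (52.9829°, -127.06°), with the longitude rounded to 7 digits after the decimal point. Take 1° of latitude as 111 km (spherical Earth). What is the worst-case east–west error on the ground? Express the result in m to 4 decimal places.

Rounding to 7 decimal places leaves the longitude within ±5e-08° of the true value.
At latitude 52.9829° a degree of longitude spans 111000 m × cos 52.9829° = 111000 × 0.6021 ≈ 66827.9 m.
East–west error: 5e-08° × 66827.9 m/° ≈ 0.0033414 m.

0.0033 m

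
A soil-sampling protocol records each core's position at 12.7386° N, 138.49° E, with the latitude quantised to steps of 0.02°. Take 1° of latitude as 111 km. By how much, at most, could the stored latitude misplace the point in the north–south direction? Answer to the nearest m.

1110 m

With a 0.02° grid the true value lies within half a step, ±0.02°/2 = ±0.01°, of the stored one.
Along the meridian that is 0.01° × 111000 m/° = 1110 m.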